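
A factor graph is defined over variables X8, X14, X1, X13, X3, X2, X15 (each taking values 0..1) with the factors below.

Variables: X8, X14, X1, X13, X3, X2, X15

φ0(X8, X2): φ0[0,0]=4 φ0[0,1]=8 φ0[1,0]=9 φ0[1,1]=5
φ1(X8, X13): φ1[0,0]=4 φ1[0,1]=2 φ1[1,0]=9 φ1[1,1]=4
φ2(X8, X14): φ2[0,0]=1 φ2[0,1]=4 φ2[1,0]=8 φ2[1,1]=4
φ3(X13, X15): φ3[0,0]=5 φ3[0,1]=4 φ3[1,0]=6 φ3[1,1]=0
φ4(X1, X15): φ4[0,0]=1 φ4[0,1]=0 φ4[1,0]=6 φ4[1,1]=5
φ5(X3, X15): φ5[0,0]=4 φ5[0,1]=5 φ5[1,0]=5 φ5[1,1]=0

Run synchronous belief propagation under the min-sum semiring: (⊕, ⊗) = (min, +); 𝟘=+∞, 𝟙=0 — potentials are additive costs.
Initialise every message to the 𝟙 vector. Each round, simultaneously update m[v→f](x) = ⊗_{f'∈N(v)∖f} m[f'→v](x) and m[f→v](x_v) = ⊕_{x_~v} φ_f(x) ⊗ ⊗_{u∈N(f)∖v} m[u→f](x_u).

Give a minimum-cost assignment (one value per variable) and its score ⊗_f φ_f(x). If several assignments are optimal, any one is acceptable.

init: all messages = 𝟙 over 2 values
r1 m[φ0→X8] = [4, 5]
r1 m[φ0→X2] = [4, 5]
r1 m[φ1→X8] = [2, 4]
r1 m[φ1→X13] = [4, 2]
r1 m[φ2→X8] = [1, 4]
r1 m[φ2→X14] = [1, 4]
r1 m[φ3→X13] = [4, 0]
r1 m[φ3→X15] = [5, 0]
r1 m[φ4→X1] = [0, 5]
r1 m[φ4→X15] = [1, 0]
r1 m[φ5→X3] = [4, 0]
r1 m[φ5→X15] = [4, 0]
r1 m[X8→φ0] = [0, 0]
r1 m[X8→φ1] = [0, 0]
r1 m[X8→φ2] = [0, 0]
r1 m[X14→φ2] = [0, 0]
r1 m[X1→φ4] = [0, 0]
r1 m[X13→φ1] = [0, 0]
r1 m[X13→φ3] = [0, 0]
r1 m[X3→φ5] = [0, 0]
r1 m[X2→φ0] = [0, 0]
r1 m[X15→φ3] = [0, 0]
r1 m[X15→φ4] = [0, 0]
r1 m[X15→φ5] = [0, 0]
r2 m[φ0→X8] = [4, 5]
r2 m[φ0→X2] = [4, 5]
r2 m[φ1→X8] = [2, 4]
r2 m[φ1→X13] = [4, 2]
r2 m[φ2→X8] = [1, 4]
r2 m[φ2→X14] = [1, 4]
r2 m[φ3→X13] = [4, 0]
r2 m[φ3→X15] = [5, 0]
r2 m[φ4→X1] = [0, 5]
r2 m[φ4→X15] = [1, 0]
r2 m[φ5→X3] = [4, 0]
r2 m[φ5→X15] = [4, 0]
r2 m[X8→φ0] = [3, 8]
r2 m[X8→φ1] = [5, 9]
r2 m[X8→φ2] = [6, 9]
r2 m[X14→φ2] = [0, 0]
r2 m[X1→φ4] = [0, 0]
r2 m[X13→φ1] = [4, 0]
r2 m[X13→φ3] = [4, 2]
r2 m[X3→φ5] = [0, 0]
r2 m[X2→φ0] = [0, 0]
r2 m[X15→φ3] = [5, 0]
r2 m[X15→φ4] = [9, 0]
r2 m[X15→φ5] = [6, 0]
r3 m[φ0→X8] = [4, 5]
r3 m[φ0→X2] = [7, 11]
r3 m[φ1→X8] = [2, 4]
r3 m[φ1→X13] = [9, 7]
r3 m[φ2→X8] = [1, 4]
r3 m[φ2→X14] = [7, 10]
r3 m[φ3→X13] = [4, 0]
r3 m[φ3→X15] = [8, 2]
r3 m[φ4→X1] = [0, 5]
r3 m[φ4→X15] = [1, 0]
r3 m[φ5→X3] = [5, 0]
r3 m[φ5→X15] = [4, 0]
r3 m[X8→φ0] = [3, 8]
r3 m[X8→φ1] = [5, 9]
r3 m[X8→φ2] = [6, 9]
r3 m[X14→φ2] = [0, 0]
r3 m[X1→φ4] = [0, 0]
r3 m[X13→φ1] = [4, 0]
r3 m[X13→φ3] = [4, 2]
r3 m[X3→φ5] = [0, 0]
r3 m[X2→φ0] = [0, 0]
r3 m[X15→φ3] = [5, 0]
r3 m[X15→φ4] = [9, 0]
r3 m[X15→φ5] = [6, 0]
r4 m[φ0→X8] = [4, 5]
r4 m[φ0→X2] = [7, 11]
r4 m[φ1→X8] = [2, 4]
r4 m[φ1→X13] = [9, 7]
r4 m[φ2→X8] = [1, 4]
r4 m[φ2→X14] = [7, 10]
r4 m[φ3→X13] = [4, 0]
r4 m[φ3→X15] = [8, 2]
r4 m[φ4→X1] = [0, 5]
r4 m[φ4→X15] = [1, 0]
r4 m[φ5→X3] = [5, 0]
r4 m[φ5→X15] = [4, 0]
r4 m[X8→φ0] = [3, 8]
r4 m[X8→φ1] = [5, 9]
r4 m[X8→φ2] = [6, 9]
r4 m[X14→φ2] = [0, 0]
r4 m[X1→φ4] = [0, 0]
r4 m[X13→φ1] = [4, 0]
r4 m[X13→φ3] = [9, 7]
r4 m[X3→φ5] = [0, 0]
r4 m[X2→φ0] = [0, 0]
r4 m[X15→φ3] = [5, 0]
r4 m[X15→φ4] = [12, 2]
r4 m[X15→φ5] = [9, 2]
r5 m[φ0→X8] = [4, 5]
r5 m[φ0→X2] = [7, 11]
r5 m[φ1→X8] = [2, 4]
r5 m[φ1→X13] = [9, 7]
r5 m[φ2→X8] = [1, 4]
r5 m[φ2→X14] = [7, 10]
r5 m[φ3→X13] = [4, 0]
r5 m[φ3→X15] = [13, 7]
r5 m[φ4→X1] = [2, 7]
r5 m[φ4→X15] = [1, 0]
r5 m[φ5→X3] = [7, 2]
r5 m[φ5→X15] = [4, 0]
r5 m[X8→φ0] = [3, 8]
r5 m[X8→φ1] = [5, 9]
r5 m[X8→φ2] = [6, 9]
r5 m[X14→φ2] = [0, 0]
r5 m[X1→φ4] = [0, 0]
r5 m[X13→φ1] = [4, 0]
r5 m[X13→φ3] = [9, 7]
r5 m[X3→φ5] = [0, 0]
r5 m[X2→φ0] = [0, 0]
r5 m[X15→φ3] = [5, 0]
r5 m[X15→φ4] = [12, 2]
r5 m[X15→φ5] = [9, 2]
r6 m[φ0→X8] = [4, 5]
r6 m[φ0→X2] = [7, 11]
r6 m[φ1→X8] = [2, 4]
r6 m[φ1→X13] = [9, 7]
r6 m[φ2→X8] = [1, 4]
r6 m[φ2→X14] = [7, 10]
r6 m[φ3→X13] = [4, 0]
r6 m[φ3→X15] = [13, 7]
r6 m[φ4→X1] = [2, 7]
r6 m[φ4→X15] = [1, 0]
r6 m[φ5→X3] = [7, 2]
r6 m[φ5→X15] = [4, 0]
r6 m[X8→φ0] = [3, 8]
r6 m[X8→φ1] = [5, 9]
r6 m[X8→φ2] = [6, 9]
r6 m[X14→φ2] = [0, 0]
r6 m[X1→φ4] = [0, 0]
r6 m[X13→φ1] = [4, 0]
r6 m[X13→φ3] = [9, 7]
r6 m[X3→φ5] = [0, 0]
r6 m[X2→φ0] = [0, 0]
r6 m[X15→φ3] = [5, 0]
r6 m[X15→φ4] = [17, 7]
r6 m[X15→φ5] = [14, 7]
r7 m[φ0→X8] = [4, 5]
r7 m[φ0→X2] = [7, 11]
r7 m[φ1→X8] = [2, 4]
r7 m[φ1→X13] = [9, 7]
r7 m[φ2→X8] = [1, 4]
r7 m[φ2→X14] = [7, 10]
r7 m[φ3→X13] = [4, 0]
r7 m[φ3→X15] = [13, 7]
r7 m[φ4→X1] = [7, 12]
r7 m[φ4→X15] = [1, 0]
r7 m[φ5→X3] = [12, 7]
r7 m[φ5→X15] = [4, 0]
r7 m[X8→φ0] = [3, 8]
r7 m[X8→φ1] = [5, 9]
r7 m[X8→φ2] = [6, 9]
r7 m[X14→φ2] = [0, 0]
r7 m[X1→φ4] = [0, 0]
r7 m[X13→φ1] = [4, 0]
r7 m[X13→φ3] = [9, 7]
r7 m[X3→φ5] = [0, 0]
r7 m[X2→φ0] = [0, 0]
r7 m[X15→φ3] = [5, 0]
r7 m[X15→φ4] = [17, 7]
r7 m[X15→φ5] = [14, 7]
r8 m[φ0→X8] = [4, 5]
r8 m[φ0→X2] = [7, 11]
r8 m[φ1→X8] = [2, 4]
r8 m[φ1→X13] = [9, 7]
r8 m[φ2→X8] = [1, 4]
r8 m[φ2→X14] = [7, 10]
r8 m[φ3→X13] = [4, 0]
r8 m[φ3→X15] = [13, 7]
r8 m[φ4→X1] = [7, 12]
r8 m[φ4→X15] = [1, 0]
r8 m[φ5→X3] = [12, 7]
r8 m[φ5→X15] = [4, 0]
r8 m[X8→φ0] = [3, 8]
r8 m[X8→φ1] = [5, 9]
r8 m[X8→φ2] = [6, 9]
r8 m[X14→φ2] = [0, 0]
r8 m[X1→φ4] = [0, 0]
r8 m[X13→φ1] = [4, 0]
r8 m[X13→φ3] = [9, 7]
r8 m[X3→φ5] = [0, 0]
r8 m[X2→φ0] = [0, 0]
r8 m[X15→φ3] = [5, 0]
r8 m[X15→φ4] = [17, 7]
r8 m[X15→φ5] = [14, 7]
fixed point reached at round 8
traceback from X8: (X8=0, X14=0, X1=0, X13=1, X3=1, X2=0, X15=1), score=7

assignment: (X8=0, X14=0, X1=0, X13=1, X3=1, X2=0, X15=1); score = 7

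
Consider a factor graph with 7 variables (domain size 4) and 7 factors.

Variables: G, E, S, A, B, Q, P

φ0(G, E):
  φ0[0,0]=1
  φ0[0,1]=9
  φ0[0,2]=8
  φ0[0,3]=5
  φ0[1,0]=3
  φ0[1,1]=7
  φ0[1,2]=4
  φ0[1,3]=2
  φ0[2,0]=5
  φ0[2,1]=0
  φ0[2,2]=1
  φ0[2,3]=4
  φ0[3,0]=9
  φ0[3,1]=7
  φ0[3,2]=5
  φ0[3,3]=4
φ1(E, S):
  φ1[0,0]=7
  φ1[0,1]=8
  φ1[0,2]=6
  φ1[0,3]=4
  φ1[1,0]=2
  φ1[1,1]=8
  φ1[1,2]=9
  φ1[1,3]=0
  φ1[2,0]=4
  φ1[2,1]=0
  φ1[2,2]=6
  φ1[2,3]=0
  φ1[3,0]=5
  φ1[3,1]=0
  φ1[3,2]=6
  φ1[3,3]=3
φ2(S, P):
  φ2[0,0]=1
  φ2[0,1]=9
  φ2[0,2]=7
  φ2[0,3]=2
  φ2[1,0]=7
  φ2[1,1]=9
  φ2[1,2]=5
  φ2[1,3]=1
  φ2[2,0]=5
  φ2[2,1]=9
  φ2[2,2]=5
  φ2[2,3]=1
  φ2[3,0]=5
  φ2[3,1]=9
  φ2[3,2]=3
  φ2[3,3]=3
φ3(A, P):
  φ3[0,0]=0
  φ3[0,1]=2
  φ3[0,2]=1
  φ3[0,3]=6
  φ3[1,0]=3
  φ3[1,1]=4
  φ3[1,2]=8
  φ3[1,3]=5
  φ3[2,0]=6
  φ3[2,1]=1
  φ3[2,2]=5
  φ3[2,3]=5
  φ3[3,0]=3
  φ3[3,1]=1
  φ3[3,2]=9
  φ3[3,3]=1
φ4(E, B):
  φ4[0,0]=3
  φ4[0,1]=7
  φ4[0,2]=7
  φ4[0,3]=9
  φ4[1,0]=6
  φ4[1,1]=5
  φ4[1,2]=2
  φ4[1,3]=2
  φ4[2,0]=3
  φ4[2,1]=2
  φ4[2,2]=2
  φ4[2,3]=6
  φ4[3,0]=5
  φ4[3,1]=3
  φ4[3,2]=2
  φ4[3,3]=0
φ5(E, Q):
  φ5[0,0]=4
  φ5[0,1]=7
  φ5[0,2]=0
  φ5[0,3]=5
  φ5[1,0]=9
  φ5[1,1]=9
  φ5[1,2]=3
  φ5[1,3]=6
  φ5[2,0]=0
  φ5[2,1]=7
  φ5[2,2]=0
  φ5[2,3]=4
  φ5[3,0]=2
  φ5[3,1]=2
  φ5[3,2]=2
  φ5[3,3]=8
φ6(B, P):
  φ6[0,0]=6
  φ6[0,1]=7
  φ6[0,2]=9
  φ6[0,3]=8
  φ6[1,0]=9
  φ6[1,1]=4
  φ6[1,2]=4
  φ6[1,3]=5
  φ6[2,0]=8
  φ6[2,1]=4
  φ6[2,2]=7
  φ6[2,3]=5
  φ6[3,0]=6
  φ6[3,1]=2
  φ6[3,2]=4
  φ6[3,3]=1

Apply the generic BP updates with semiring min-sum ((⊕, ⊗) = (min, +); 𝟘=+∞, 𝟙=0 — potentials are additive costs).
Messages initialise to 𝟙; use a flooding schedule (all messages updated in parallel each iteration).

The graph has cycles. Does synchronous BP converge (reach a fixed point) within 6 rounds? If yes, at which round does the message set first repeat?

init: all messages = 𝟙 over 4 values
r1 m[φ0→G] = [1, 2, 0, 4]
r1 m[φ0→E] = [1, 0, 1, 2]
r1 m[φ1→E] = [4, 0, 0, 0]
r1 m[φ1→S] = [2, 0, 6, 0]
r1 m[φ2→S] = [1, 1, 1, 3]
r1 m[φ2→P] = [1, 9, 3, 1]
r1 m[φ3→A] = [0, 3, 1, 1]
r1 m[φ3→P] = [0, 1, 1, 1]
r1 m[φ4→E] = [3, 2, 2, 0]
r1 m[φ4→B] = [3, 2, 2, 0]
r1 m[φ5→E] = [0, 3, 0, 2]
r1 m[φ5→Q] = [0, 2, 0, 4]
r1 m[φ6→B] = [6, 4, 4, 1]
r1 m[φ6→P] = [6, 2, 4, 1]
r1 m[G→φ0] = [0, 0, 0, 0]
r1 m[E→φ0] = [0, 0, 0, 0]
r1 m[E→φ1] = [0, 0, 0, 0]
r1 m[E→φ4] = [0, 0, 0, 0]
r1 m[E→φ5] = [0, 0, 0, 0]
r1 m[S→φ1] = [0, 0, 0, 0]
r1 m[S→φ2] = [0, 0, 0, 0]
r1 m[A→φ3] = [0, 0, 0, 0]
r1 m[B→φ4] = [0, 0, 0, 0]
r1 m[B→φ6] = [0, 0, 0, 0]
r1 m[Q→φ5] = [0, 0, 0, 0]
r1 m[P→φ2] = [0, 0, 0, 0]
r1 m[P→φ3] = [0, 0, 0, 0]
r1 m[P→φ6] = [0, 0, 0, 0]
r2 m[φ0→G] = [1, 2, 0, 4]
r2 m[φ0→E] = [1, 0, 1, 2]
r2 m[φ1→E] = [4, 0, 0, 0]
r2 m[φ1→S] = [2, 0, 6, 0]
r2 m[φ2→S] = [1, 1, 1, 3]
r2 m[φ2→P] = [1, 9, 3, 1]
r2 m[φ3→A] = [0, 3, 1, 1]
r2 m[φ3→P] = [0, 1, 1, 1]
r2 m[φ4→E] = [3, 2, 2, 0]
r2 m[φ4→B] = [3, 2, 2, 0]
r2 m[φ5→E] = [0, 3, 0, 2]
r2 m[φ5→Q] = [0, 2, 0, 4]
r2 m[φ6→B] = [6, 4, 4, 1]
r2 m[φ6→P] = [6, 2, 4, 1]
r2 m[G→φ0] = [0, 0, 0, 0]
r2 m[E→φ0] = [7, 5, 2, 2]
r2 m[E→φ1] = [4, 5, 3, 4]
r2 m[E→φ4] = [5, 3, 1, 4]
r2 m[E→φ5] = [8, 2, 3, 2]
r2 m[S→φ1] = [1, 1, 1, 3]
r2 m[S→φ2] = [2, 0, 6, 0]
r2 m[A→φ3] = [0, 0, 0, 0]
r2 m[B→φ4] = [6, 4, 4, 1]
r2 m[B→φ6] = [3, 2, 2, 0]
r2 m[Q→φ5] = [0, 0, 0, 0]
r2 m[P→φ2] = [6, 3, 5, 2]
r2 m[P→φ3] = [7, 11, 7, 2]
r2 m[P→φ6] = [1, 10, 4, 2]
r3 m[φ0→G] = [7, 4, 3, 6]
r3 m[φ0→E] = [1, 0, 1, 2]
r3 m[φ1→E] = [7, 3, 1, 1]
r3 m[φ1→S] = [7, 3, 9, 3]
r3 m[φ2→S] = [4, 3, 3, 5]
r3 m[φ2→P] = [3, 9, 3, 1]
r3 m[φ3→A] = [7, 7, 7, 3]
r3 m[φ3→P] = [0, 1, 1, 1]
r3 m[φ4→E] = [9, 3, 6, 1]
r3 m[φ4→B] = [4, 3, 3, 4]
r3 m[φ5→E] = [0, 3, 0, 2]
r3 m[φ5→Q] = [3, 4, 3, 7]
r3 m[φ6→B] = [7, 7, 7, 3]
r3 m[φ6→P] = [6, 2, 4, 1]
r3 m[G→φ0] = [0, 0, 0, 0]
r3 m[E→φ0] = [7, 5, 2, 2]
r3 m[E→φ1] = [4, 5, 3, 4]
r3 m[E→φ4] = [5, 3, 1, 4]
r3 m[E→φ5] = [8, 2, 3, 2]
r3 m[S→φ1] = [1, 1, 1, 3]
r3 m[S→φ2] = [2, 0, 6, 0]
r3 m[A→φ3] = [0, 0, 0, 0]
r3 m[B→φ4] = [6, 4, 4, 1]
r3 m[B→φ6] = [3, 2, 2, 0]
r3 m[Q→φ5] = [0, 0, 0, 0]
r3 m[P→φ2] = [6, 3, 5, 2]
r3 m[P→φ3] = [7, 11, 7, 2]
r3 m[P→φ6] = [1, 10, 4, 2]
r4 m[φ0→G] = [7, 4, 3, 6]
r4 m[φ0→E] = [1, 0, 1, 2]
r4 m[φ1→E] = [7, 3, 1, 1]
r4 m[φ1→S] = [7, 3, 9, 3]
r4 m[φ2→S] = [4, 3, 3, 5]
r4 m[φ2→P] = [3, 9, 3, 1]
r4 m[φ3→A] = [7, 7, 7, 3]
r4 m[φ3→P] = [0, 1, 1, 1]
r4 m[φ4→E] = [9, 3, 6, 1]
r4 m[φ4→B] = [4, 3, 3, 4]
r4 m[φ5→E] = [0, 3, 0, 2]
r4 m[φ5→Q] = [3, 4, 3, 7]
r4 m[φ6→B] = [7, 7, 7, 3]
r4 m[φ6→P] = [6, 2, 4, 1]
r4 m[G→φ0] = [0, 0, 0, 0]
r4 m[E→φ0] = [16, 9, 7, 4]
r4 m[E→φ1] = [10, 6, 7, 5]
r4 m[E→φ4] = [8, 6, 2, 5]
r4 m[E→φ5] = [17, 6, 8, 4]
r4 m[S→φ1] = [4, 3, 3, 5]
r4 m[S→φ2] = [7, 3, 9, 3]
r4 m[A→φ3] = [0, 0, 0, 0]
r4 m[B→φ4] = [7, 7, 7, 3]
r4 m[B→φ6] = [4, 3, 3, 4]
r4 m[Q→φ5] = [0, 0, 0, 0]
r4 m[P→φ2] = [6, 3, 5, 2]
r4 m[P→φ3] = [9, 11, 7, 2]
r4 m[P→φ6] = [3, 10, 4, 2]
r5 m[φ0→G] = [9, 6, 8, 8]
r5 m[φ0→E] = [1, 0, 1, 2]
r5 m[φ1→E] = [9, 5, 3, 3]
r5 m[φ1→S] = [8, 5, 11, 6]
r5 m[φ2→S] = [4, 3, 3, 5]
r5 m[φ2→P] = [8, 12, 6, 4]
r5 m[φ3→A] = [8, 7, 7, 3]
r5 m[φ3→P] = [0, 1, 1, 1]
r5 m[φ4→E] = [10, 5, 9, 3]
r5 m[φ4→B] = [5, 4, 4, 5]
r5 m[φ5→E] = [0, 3, 0, 2]
r5 m[φ5→Q] = [6, 6, 6, 12]
r5 m[φ6→B] = [9, 7, 7, 3]
r5 m[φ6→P] = [10, 6, 7, 5]
r5 m[G→φ0] = [0, 0, 0, 0]
r5 m[E→φ0] = [16, 9, 7, 4]
r5 m[E→φ1] = [10, 6, 7, 5]
r5 m[E→φ4] = [8, 6, 2, 5]
r5 m[E→φ5] = [17, 6, 8, 4]
r5 m[S→φ1] = [4, 3, 3, 5]
r5 m[S→φ2] = [7, 3, 9, 3]
r5 m[A→φ3] = [0, 0, 0, 0]
r5 m[B→φ4] = [7, 7, 7, 3]
r5 m[B→φ6] = [4, 3, 3, 4]
r5 m[Q→φ5] = [0, 0, 0, 0]
r5 m[P→φ2] = [6, 3, 5, 2]
r5 m[P→φ3] = [9, 11, 7, 2]
r5 m[P→φ6] = [3, 10, 4, 2]
r6 m[φ0→G] = [9, 6, 8, 8]
r6 m[φ0→E] = [1, 0, 1, 2]
r6 m[φ1→E] = [9, 5, 3, 3]
r6 m[φ1→S] = [8, 5, 11, 6]
r6 m[φ2→S] = [4, 3, 3, 5]
r6 m[φ2→P] = [8, 12, 6, 4]
r6 m[φ3→A] = [8, 7, 7, 3]
r6 m[φ3→P] = [0, 1, 1, 1]
r6 m[φ4→E] = [10, 5, 9, 3]
r6 m[φ4→B] = [5, 4, 4, 5]
r6 m[φ5→E] = [0, 3, 0, 2]
r6 m[φ5→Q] = [6, 6, 6, 12]
r6 m[φ6→B] = [9, 7, 7, 3]
r6 m[φ6→P] = [10, 6, 7, 5]
r6 m[G→φ0] = [0, 0, 0, 0]
r6 m[E→φ0] = [19, 13, 12, 8]
r6 m[E→φ1] = [11, 8, 10, 7]
r6 m[E→φ4] = [10, 8, 4, 7]
r6 m[E→φ5] = [20, 10, 13, 8]
r6 m[S→φ1] = [4, 3, 3, 5]
r6 m[S→φ2] = [8, 5, 11, 6]
r6 m[A→φ3] = [0, 0, 0, 0]
r6 m[B→φ4] = [9, 7, 7, 3]
r6 m[B→φ6] = [5, 4, 4, 5]
r6 m[Q→φ5] = [0, 0, 0, 0]
r6 m[P→φ2] = [10, 7, 8, 6]
r6 m[P→φ3] = [18, 18, 13, 9]
r6 m[P→φ6] = [8, 13, 7, 5]
no fixed point within 6 rounds

NOT CONVERGED within 6 rounds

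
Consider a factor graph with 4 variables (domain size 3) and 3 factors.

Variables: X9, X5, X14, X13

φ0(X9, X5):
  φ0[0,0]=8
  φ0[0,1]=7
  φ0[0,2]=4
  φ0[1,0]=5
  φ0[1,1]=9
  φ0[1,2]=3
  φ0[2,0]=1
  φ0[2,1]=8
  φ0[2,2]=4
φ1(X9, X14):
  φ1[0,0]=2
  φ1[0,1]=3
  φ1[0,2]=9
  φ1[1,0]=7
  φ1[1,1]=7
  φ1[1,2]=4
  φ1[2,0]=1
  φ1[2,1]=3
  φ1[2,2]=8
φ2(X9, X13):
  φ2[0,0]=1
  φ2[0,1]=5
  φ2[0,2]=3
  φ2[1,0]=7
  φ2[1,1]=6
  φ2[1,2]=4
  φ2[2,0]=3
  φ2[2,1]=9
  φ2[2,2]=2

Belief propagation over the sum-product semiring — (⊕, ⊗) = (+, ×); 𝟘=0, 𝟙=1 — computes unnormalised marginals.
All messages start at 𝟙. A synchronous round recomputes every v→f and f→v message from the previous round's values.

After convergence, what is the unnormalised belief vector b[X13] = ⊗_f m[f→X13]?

init: all messages = 𝟙 over 3 values
r1 m[φ0→X9] = [19, 17, 13]
r1 m[φ0→X5] = [14, 24, 11]
r1 m[φ1→X9] = [14, 18, 12]
r1 m[φ1→X14] = [10, 13, 21]
r1 m[φ2→X9] = [9, 17, 14]
r1 m[φ2→X13] = [11, 20, 9]
r1 m[X9→φ0] = [1, 1, 1]
r1 m[X9→φ1] = [1, 1, 1]
r1 m[X9→φ2] = [1, 1, 1]
r1 m[X5→φ0] = [1, 1, 1]
r1 m[X14→φ1] = [1, 1, 1]
r1 m[X13→φ2] = [1, 1, 1]
r2 m[φ0→X9] = [19, 17, 13]
r2 m[φ0→X5] = [14, 24, 11]
r2 m[φ1→X9] = [14, 18, 12]
r2 m[φ1→X14] = [10, 13, 21]
r2 m[φ2→X9] = [9, 17, 14]
r2 m[φ2→X13] = [11, 20, 9]
r2 m[X9→φ0] = [126, 306, 168]
r2 m[X9→φ1] = [171, 289, 182]
r2 m[X9→φ2] = [266, 306, 156]
r2 m[X5→φ0] = [1, 1, 1]
r2 m[X14→φ1] = [1, 1, 1]
r2 m[X13→φ2] = [1, 1, 1]
r3 m[φ0→X9] = [19, 17, 13]
r3 m[φ0→X5] = [2706, 4980, 2094]
r3 m[φ1→X9] = [14, 18, 12]
r3 m[φ1→X14] = [2547, 3082, 4151]
r3 m[φ2→X9] = [9, 17, 14]
r3 m[φ2→X13] = [2876, 4570, 2334]
r3 m[X9→φ0] = [126, 306, 168]
r3 m[X9→φ1] = [171, 289, 182]
r3 m[X9→φ2] = [266, 306, 156]
r3 m[X5→φ0] = [1, 1, 1]
r3 m[X14→φ1] = [1, 1, 1]
r3 m[X13→φ2] = [1, 1, 1]
r4 m[φ0→X9] = [19, 17, 13]
r4 m[φ0→X5] = [2706, 4980, 2094]
r4 m[φ1→X9] = [14, 18, 12]
r4 m[φ1→X14] = [2547, 3082, 4151]
r4 m[φ2→X9] = [9, 17, 14]
r4 m[φ2→X13] = [2876, 4570, 2334]
r4 m[X9→φ0] = [126, 306, 168]
r4 m[X9→φ1] = [171, 289, 182]
r4 m[X9→φ2] = [266, 306, 156]
r4 m[X5→φ0] = [1, 1, 1]
r4 m[X14→φ1] = [1, 1, 1]
r4 m[X13→φ2] = [1, 1, 1]
fixed point reached at round 4
b[X13] = ⊗ incoming = [2876, 4570, 2334]

b[X13] = [2876, 4570, 2334]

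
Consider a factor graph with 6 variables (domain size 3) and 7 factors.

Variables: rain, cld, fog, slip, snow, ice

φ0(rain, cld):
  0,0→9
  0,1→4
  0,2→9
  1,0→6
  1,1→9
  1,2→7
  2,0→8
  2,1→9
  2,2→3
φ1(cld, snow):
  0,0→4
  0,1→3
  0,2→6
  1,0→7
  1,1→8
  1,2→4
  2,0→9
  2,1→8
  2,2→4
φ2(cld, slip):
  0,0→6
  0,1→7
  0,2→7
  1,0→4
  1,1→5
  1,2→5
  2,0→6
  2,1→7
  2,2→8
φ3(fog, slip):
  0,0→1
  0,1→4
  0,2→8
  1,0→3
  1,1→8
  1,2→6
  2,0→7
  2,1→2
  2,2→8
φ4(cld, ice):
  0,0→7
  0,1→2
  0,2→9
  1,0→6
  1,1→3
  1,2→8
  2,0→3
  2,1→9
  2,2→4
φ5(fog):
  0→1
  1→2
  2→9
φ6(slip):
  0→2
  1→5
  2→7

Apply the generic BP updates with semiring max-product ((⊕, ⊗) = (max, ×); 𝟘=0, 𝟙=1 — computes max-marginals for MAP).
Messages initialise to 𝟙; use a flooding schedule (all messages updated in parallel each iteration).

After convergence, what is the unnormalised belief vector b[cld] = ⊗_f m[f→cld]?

init: all messages = 𝟙 over 3 values
r1 m[φ0→rain] = [9, 9, 9]
r1 m[φ0→cld] = [9, 9, 9]
r1 m[φ1→cld] = [6, 8, 9]
r1 m[φ1→snow] = [9, 8, 6]
r1 m[φ2→cld] = [7, 5, 8]
r1 m[φ2→slip] = [6, 7, 8]
r1 m[φ3→fog] = [8, 8, 8]
r1 m[φ3→slip] = [7, 8, 8]
r1 m[φ4→cld] = [9, 8, 9]
r1 m[φ4→ice] = [7, 9, 9]
r1 m[φ5→fog] = [1, 2, 9]
r1 m[φ6→slip] = [2, 5, 7]
r1 m[rain→φ0] = [1, 1, 1]
r1 m[cld→φ0] = [1, 1, 1]
r1 m[cld→φ1] = [1, 1, 1]
r1 m[cld→φ2] = [1, 1, 1]
r1 m[cld→φ4] = [1, 1, 1]
r1 m[fog→φ3] = [1, 1, 1]
r1 m[fog→φ5] = [1, 1, 1]
r1 m[slip→φ2] = [1, 1, 1]
r1 m[slip→φ3] = [1, 1, 1]
r1 m[slip→φ6] = [1, 1, 1]
r1 m[snow→φ1] = [1, 1, 1]
r1 m[ice→φ4] = [1, 1, 1]
r2 m[φ0→rain] = [9, 9, 9]
r2 m[φ0→cld] = [9, 9, 9]
r2 m[φ1→cld] = [6, 8, 9]
r2 m[φ1→snow] = [9, 8, 6]
r2 m[φ2→cld] = [7, 5, 8]
r2 m[φ2→slip] = [6, 7, 8]
r2 m[φ3→fog] = [8, 8, 8]
r2 m[φ3→slip] = [7, 8, 8]
r2 m[φ4→cld] = [9, 8, 9]
r2 m[φ4→ice] = [7, 9, 9]
r2 m[φ5→fog] = [1, 2, 9]
r2 m[φ6→slip] = [2, 5, 7]
r2 m[rain→φ0] = [1, 1, 1]
r2 m[cld→φ0] = [378, 320, 648]
r2 m[cld→φ1] = [567, 360, 648]
r2 m[cld→φ2] = [486, 576, 729]
r2 m[cld→φ4] = [378, 360, 648]
r2 m[fog→φ3] = [1, 2, 9]
r2 m[fog→φ5] = [8, 8, 8]
r2 m[slip→φ2] = [14, 40, 56]
r2 m[slip→φ3] = [12, 35, 56]
r2 m[slip→φ6] = [42, 56, 64]
r2 m[snow→φ1] = [1, 1, 1]
r2 m[ice→φ4] = [1, 1, 1]
r3 m[φ0→rain] = [5832, 4536, 3024]
r3 m[φ0→cld] = [9, 9, 9]
r3 m[φ1→cld] = [6, 8, 9]
r3 m[φ1→snow] = [5832, 5184, 3402]
r3 m[φ2→cld] = [392, 280, 448]
r3 m[φ2→slip] = [4374, 5103, 5832]
r3 m[φ3→fog] = [448, 336, 448]
r3 m[φ3→slip] = [63, 18, 72]
r3 m[φ4→cld] = [9, 8, 9]
r3 m[φ4→ice] = [2646, 5832, 3402]
r3 m[φ5→fog] = [1, 2, 9]
r3 m[φ6→slip] = [2, 5, 7]
r3 m[rain→φ0] = [1, 1, 1]
r3 m[cld→φ0] = [378, 320, 648]
r3 m[cld→φ1] = [567, 360, 648]
r3 m[cld→φ2] = [486, 576, 729]
r3 m[cld→φ4] = [378, 360, 648]
r3 m[fog→φ3] = [1, 2, 9]
r3 m[fog→φ5] = [8, 8, 8]
r3 m[slip→φ2] = [14, 40, 56]
r3 m[slip→φ3] = [12, 35, 56]
r3 m[slip→φ6] = [42, 56, 64]
r3 m[snow→φ1] = [1, 1, 1]
r3 m[ice→φ4] = [1, 1, 1]
r4 m[φ0→rain] = [5832, 4536, 3024]
r4 m[φ0→cld] = [9, 9, 9]
r4 m[φ1→cld] = [6, 8, 9]
r4 m[φ1→snow] = [5832, 5184, 3402]
r4 m[φ2→cld] = [392, 280, 448]
r4 m[φ2→slip] = [4374, 5103, 5832]
r4 m[φ3→fog] = [448, 336, 448]
r4 m[φ3→slip] = [63, 18, 72]
r4 m[φ4→cld] = [9, 8, 9]
r4 m[φ4→ice] = [2646, 5832, 3402]
r4 m[φ5→fog] = [1, 2, 9]
r4 m[φ6→slip] = [2, 5, 7]
r4 m[rain→φ0] = [1, 1, 1]
r4 m[cld→φ0] = [21168, 17920, 36288]
r4 m[cld→φ1] = [31752, 20160, 36288]
r4 m[cld→φ2] = [486, 576, 729]
r4 m[cld→φ4] = [21168, 20160, 36288]
r4 m[fog→φ3] = [1, 2, 9]
r4 m[fog→φ5] = [448, 336, 448]
r4 m[slip→φ2] = [126, 90, 504]
r4 m[slip→φ3] = [8748, 25515, 40824]
r4 m[slip→φ6] = [275562, 91854, 419904]
r4 m[snow→φ1] = [1, 1, 1]
r4 m[ice→φ4] = [1, 1, 1]
r5 m[φ0→rain] = [326592, 254016, 169344]
r5 m[φ0→cld] = [9, 9, 9]
r5 m[φ1→cld] = [6, 8, 9]
r5 m[φ1→snow] = [326592, 290304, 190512]
r5 m[φ2→cld] = [3528, 2520, 4032]
r5 m[φ2→slip] = [4374, 5103, 5832]
r5 m[φ3→fog] = [326592, 244944, 326592]
r5 m[φ3→slip] = [63, 18, 72]
r5 m[φ4→cld] = [9, 8, 9]
r5 m[φ4→ice] = [148176, 326592, 190512]
r5 m[φ5→fog] = [1, 2, 9]
r5 m[φ6→slip] = [2, 5, 7]
r5 m[rain→φ0] = [1, 1, 1]
r5 m[cld→φ0] = [21168, 17920, 36288]
r5 m[cld→φ1] = [31752, 20160, 36288]
r5 m[cld→φ2] = [486, 576, 729]
r5 m[cld→φ4] = [21168, 20160, 36288]
r5 m[fog→φ3] = [1, 2, 9]
r5 m[fog→φ5] = [448, 336, 448]
r5 m[slip→φ2] = [126, 90, 504]
r5 m[slip→φ3] = [8748, 25515, 40824]
r5 m[slip→φ6] = [275562, 91854, 419904]
r5 m[snow→φ1] = [1, 1, 1]
r5 m[ice→φ4] = [1, 1, 1]
r6 m[φ0→rain] = [326592, 254016, 169344]
r6 m[φ0→cld] = [9, 9, 9]
r6 m[φ1→cld] = [6, 8, 9]
r6 m[φ1→snow] = [326592, 290304, 190512]
r6 m[φ2→cld] = [3528, 2520, 4032]
r6 m[φ2→slip] = [4374, 5103, 5832]
r6 m[φ3→fog] = [326592, 244944, 326592]
r6 m[φ3→slip] = [63, 18, 72]
r6 m[φ4→cld] = [9, 8, 9]
r6 m[φ4→ice] = [148176, 326592, 190512]
r6 m[φ5→fog] = [1, 2, 9]
r6 m[φ6→slip] = [2, 5, 7]
r6 m[rain→φ0] = [1, 1, 1]
r6 m[cld→φ0] = [190512, 161280, 326592]
r6 m[cld→φ1] = [285768, 181440, 326592]
r6 m[cld→φ2] = [486, 576, 729]
r6 m[cld→φ4] = [190512, 181440, 326592]
r6 m[fog→φ3] = [1, 2, 9]
r6 m[fog→φ5] = [326592, 244944, 326592]
r6 m[slip→φ2] = [126, 90, 504]
r6 m[slip→φ3] = [8748, 25515, 40824]
r6 m[slip→φ6] = [275562, 91854, 419904]
r6 m[snow→φ1] = [1, 1, 1]
r6 m[ice→φ4] = [1, 1, 1]
r7 m[φ0→rain] = [2939328, 2286144, 1524096]
r7 m[φ0→cld] = [9, 9, 9]
r7 m[φ1→cld] = [6, 8, 9]
r7 m[φ1→snow] = [2939328, 2612736, 1714608]
r7 m[φ2→cld] = [3528, 2520, 4032]
r7 m[φ2→slip] = [4374, 5103, 5832]
r7 m[φ3→fog] = [326592, 244944, 326592]
r7 m[φ3→slip] = [63, 18, 72]
r7 m[φ4→cld] = [9, 8, 9]
r7 m[φ4→ice] = [1333584, 2939328, 1714608]
r7 m[φ5→fog] = [1, 2, 9]
r7 m[φ6→slip] = [2, 5, 7]
r7 m[rain→φ0] = [1, 1, 1]
r7 m[cld→φ0] = [190512, 161280, 326592]
r7 m[cld→φ1] = [285768, 181440, 326592]
r7 m[cld→φ2] = [486, 576, 729]
r7 m[cld→φ4] = [190512, 181440, 326592]
r7 m[fog→φ3] = [1, 2, 9]
r7 m[fog→φ5] = [326592, 244944, 326592]
r7 m[slip→φ2] = [126, 90, 504]
r7 m[slip→φ3] = [8748, 25515, 40824]
r7 m[slip→φ6] = [275562, 91854, 419904]
r7 m[snow→φ1] = [1, 1, 1]
r7 m[ice→φ4] = [1, 1, 1]
r8 m[φ0→rain] = [2939328, 2286144, 1524096]
r8 m[φ0→cld] = [9, 9, 9]
r8 m[φ1→cld] = [6, 8, 9]
r8 m[φ1→snow] = [2939328, 2612736, 1714608]
r8 m[φ2→cld] = [3528, 2520, 4032]
r8 m[φ2→slip] = [4374, 5103, 5832]
r8 m[φ3→fog] = [326592, 244944, 326592]
r8 m[φ3→slip] = [63, 18, 72]
r8 m[φ4→cld] = [9, 8, 9]
r8 m[φ4→ice] = [1333584, 2939328, 1714608]
r8 m[φ5→fog] = [1, 2, 9]
r8 m[φ6→slip] = [2, 5, 7]
r8 m[rain→φ0] = [1, 1, 1]
r8 m[cld→φ0] = [190512, 161280, 326592]
r8 m[cld→φ1] = [285768, 181440, 326592]
r8 m[cld→φ2] = [486, 576, 729]
r8 m[cld→φ4] = [190512, 181440, 326592]
r8 m[fog→φ3] = [1, 2, 9]
r8 m[fog→φ5] = [326592, 244944, 326592]
r8 m[slip→φ2] = [126, 90, 504]
r8 m[slip→φ3] = [8748, 25515, 40824]
r8 m[slip→φ6] = [275562, 91854, 419904]
r8 m[snow→φ1] = [1, 1, 1]
r8 m[ice→φ4] = [1, 1, 1]
fixed point reached at round 8
b[cld] = ⊗ incoming = [1714608, 1451520, 2939328]

b[cld] = [1714608, 1451520, 2939328]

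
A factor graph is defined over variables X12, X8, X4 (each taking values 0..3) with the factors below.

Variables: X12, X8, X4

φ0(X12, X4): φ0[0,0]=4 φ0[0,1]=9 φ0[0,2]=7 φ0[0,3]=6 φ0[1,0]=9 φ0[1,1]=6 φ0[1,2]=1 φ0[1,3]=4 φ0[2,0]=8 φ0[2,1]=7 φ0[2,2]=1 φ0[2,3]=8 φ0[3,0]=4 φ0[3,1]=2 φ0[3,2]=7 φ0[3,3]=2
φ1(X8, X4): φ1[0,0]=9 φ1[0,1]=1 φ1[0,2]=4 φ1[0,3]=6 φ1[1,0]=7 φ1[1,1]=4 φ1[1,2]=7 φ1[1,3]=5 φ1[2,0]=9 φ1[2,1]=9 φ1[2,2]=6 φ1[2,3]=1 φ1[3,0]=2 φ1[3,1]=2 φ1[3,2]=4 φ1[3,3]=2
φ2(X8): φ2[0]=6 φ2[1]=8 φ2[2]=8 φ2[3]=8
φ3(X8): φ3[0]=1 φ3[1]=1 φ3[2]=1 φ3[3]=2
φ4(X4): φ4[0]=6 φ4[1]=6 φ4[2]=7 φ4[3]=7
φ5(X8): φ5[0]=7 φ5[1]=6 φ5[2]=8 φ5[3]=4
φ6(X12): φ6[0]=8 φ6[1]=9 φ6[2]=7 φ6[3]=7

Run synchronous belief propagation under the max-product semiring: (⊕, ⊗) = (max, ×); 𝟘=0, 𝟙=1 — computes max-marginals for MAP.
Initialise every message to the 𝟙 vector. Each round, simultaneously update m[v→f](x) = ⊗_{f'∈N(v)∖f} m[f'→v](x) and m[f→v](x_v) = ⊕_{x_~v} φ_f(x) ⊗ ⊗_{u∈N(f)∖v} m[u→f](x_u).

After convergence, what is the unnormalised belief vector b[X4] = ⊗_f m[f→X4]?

b[X4] = [279936, 248832, 150528, 98784]

init: all messages = 𝟙 over 4 values
r1 m[φ0→X12] = [9, 9, 8, 7]
r1 m[φ0→X4] = [9, 9, 7, 8]
r1 m[φ1→X8] = [9, 7, 9, 4]
r1 m[φ1→X4] = [9, 9, 7, 6]
r1 m[φ2→X8] = [6, 8, 8, 8]
r1 m[φ3→X8] = [1, 1, 1, 2]
r1 m[φ4→X4] = [6, 6, 7, 7]
r1 m[φ5→X8] = [7, 6, 8, 4]
r1 m[φ6→X12] = [8, 9, 7, 7]
r1 m[X12→φ0] = [1, 1, 1, 1]
r1 m[X12→φ6] = [1, 1, 1, 1]
r1 m[X8→φ1] = [1, 1, 1, 1]
r1 m[X8→φ2] = [1, 1, 1, 1]
r1 m[X8→φ3] = [1, 1, 1, 1]
r1 m[X8→φ5] = [1, 1, 1, 1]
r1 m[X4→φ0] = [1, 1, 1, 1]
r1 m[X4→φ1] = [1, 1, 1, 1]
r1 m[X4→φ4] = [1, 1, 1, 1]
r2 m[φ0→X12] = [9, 9, 8, 7]
r2 m[φ0→X4] = [9, 9, 7, 8]
r2 m[φ1→X8] = [9, 7, 9, 4]
r2 m[φ1→X4] = [9, 9, 7, 6]
r2 m[φ2→X8] = [6, 8, 8, 8]
r2 m[φ3→X8] = [1, 1, 1, 2]
r2 m[φ4→X4] = [6, 6, 7, 7]
r2 m[φ5→X8] = [7, 6, 8, 4]
r2 m[φ6→X12] = [8, 9, 7, 7]
r2 m[X12→φ0] = [8, 9, 7, 7]
r2 m[X12→φ6] = [9, 9, 8, 7]
r2 m[X8→φ1] = [42, 48, 64, 64]
r2 m[X8→φ2] = [63, 42, 72, 32]
r2 m[X8→φ3] = [378, 336, 576, 128]
r2 m[X8→φ5] = [54, 56, 72, 64]
r2 m[X4→φ0] = [54, 54, 49, 42]
r2 m[X4→φ1] = [54, 54, 49, 56]
r2 m[X4→φ4] = [81, 81, 49, 48]
r3 m[φ0→X12] = [486, 486, 432, 343]
r3 m[φ0→X4] = [81, 72, 56, 56]
r3 m[φ1→X8] = [486, 378, 486, 196]
r3 m[φ1→X4] = [576, 576, 384, 252]
r3 m[φ2→X8] = [6, 8, 8, 8]
r3 m[φ3→X8] = [1, 1, 1, 2]
r3 m[φ4→X4] = [6, 6, 7, 7]
r3 m[φ5→X8] = [7, 6, 8, 4]
r3 m[φ6→X12] = [8, 9, 7, 7]
r3 m[X12→φ0] = [8, 9, 7, 7]
r3 m[X12→φ6] = [9, 9, 8, 7]
r3 m[X8→φ1] = [42, 48, 64, 64]
r3 m[X8→φ2] = [63, 42, 72, 32]
r3 m[X8→φ3] = [378, 336, 576, 128]
r3 m[X8→φ5] = [54, 56, 72, 64]
r3 m[X4→φ0] = [54, 54, 49, 42]
r3 m[X4→φ1] = [54, 54, 49, 56]
r3 m[X4→φ4] = [81, 81, 49, 48]
r4 m[φ0→X12] = [486, 486, 432, 343]
r4 m[φ0→X4] = [81, 72, 56, 56]
r4 m[φ1→X8] = [486, 378, 486, 196]
r4 m[φ1→X4] = [576, 576, 384, 252]
r4 m[φ2→X8] = [6, 8, 8, 8]
r4 m[φ3→X8] = [1, 1, 1, 2]
r4 m[φ4→X4] = [6, 6, 7, 7]
r4 m[φ5→X8] = [7, 6, 8, 4]
r4 m[φ6→X12] = [8, 9, 7, 7]
r4 m[X12→φ0] = [8, 9, 7, 7]
r4 m[X12→φ6] = [486, 486, 432, 343]
r4 m[X8→φ1] = [42, 48, 64, 64]
r4 m[X8→φ2] = [3402, 2268, 3888, 1568]
r4 m[X8→φ3] = [20412, 18144, 31104, 6272]
r4 m[X8→φ5] = [2916, 3024, 3888, 3136]
r4 m[X4→φ0] = [3456, 3456, 2688, 1764]
r4 m[X4→φ1] = [486, 432, 392, 392]
r4 m[X4→φ4] = [46656, 41472, 21504, 14112]
r5 m[φ0→X12] = [31104, 31104, 27648, 18816]
r5 m[φ0→X4] = [81, 72, 56, 56]
r5 m[φ1→X8] = [4374, 3402, 4374, 1568]
r5 m[φ1→X4] = [576, 576, 384, 252]
r5 m[φ2→X8] = [6, 8, 8, 8]
r5 m[φ3→X8] = [1, 1, 1, 2]
r5 m[φ4→X4] = [6, 6, 7, 7]
r5 m[φ5→X8] = [7, 6, 8, 4]
r5 m[φ6→X12] = [8, 9, 7, 7]
r5 m[X12→φ0] = [8, 9, 7, 7]
r5 m[X12→φ6] = [486, 486, 432, 343]
r5 m[X8→φ1] = [42, 48, 64, 64]
r5 m[X8→φ2] = [3402, 2268, 3888, 1568]
r5 m[X8→φ3] = [20412, 18144, 31104, 6272]
r5 m[X8→φ5] = [2916, 3024, 3888, 3136]
r5 m[X4→φ0] = [3456, 3456, 2688, 1764]
r5 m[X4→φ1] = [486, 432, 392, 392]
r5 m[X4→φ4] = [46656, 41472, 21504, 14112]
r6 m[φ0→X12] = [31104, 31104, 27648, 18816]
r6 m[φ0→X4] = [81, 72, 56, 56]
r6 m[φ1→X8] = [4374, 3402, 4374, 1568]
r6 m[φ1→X4] = [576, 576, 384, 252]
r6 m[φ2→X8] = [6, 8, 8, 8]
r6 m[φ3→X8] = [1, 1, 1, 2]
r6 m[φ4→X4] = [6, 6, 7, 7]
r6 m[φ5→X8] = [7, 6, 8, 4]
r6 m[φ6→X12] = [8, 9, 7, 7]
r6 m[X12→φ0] = [8, 9, 7, 7]
r6 m[X12→φ6] = [31104, 31104, 27648, 18816]
r6 m[X8→φ1] = [42, 48, 64, 64]
r6 m[X8→φ2] = [30618, 20412, 34992, 12544]
r6 m[X8→φ3] = [183708, 163296, 279936, 50176]
r6 m[X8→φ5] = [26244, 27216, 34992, 25088]
r6 m[X4→φ0] = [3456, 3456, 2688, 1764]
r6 m[X4→φ1] = [486, 432, 392, 392]
r6 m[X4→φ4] = [46656, 41472, 21504, 14112]
r7 m[φ0→X12] = [31104, 31104, 27648, 18816]
r7 m[φ0→X4] = [81, 72, 56, 56]
r7 m[φ1→X8] = [4374, 3402, 4374, 1568]
r7 m[φ1→X4] = [576, 576, 384, 252]
r7 m[φ2→X8] = [6, 8, 8, 8]
r7 m[φ3→X8] = [1, 1, 1, 2]
r7 m[φ4→X4] = [6, 6, 7, 7]
r7 m[φ5→X8] = [7, 6, 8, 4]
r7 m[φ6→X12] = [8, 9, 7, 7]
r7 m[X12→φ0] = [8, 9, 7, 7]
r7 m[X12→φ6] = [31104, 31104, 27648, 18816]
r7 m[X8→φ1] = [42, 48, 64, 64]
r7 m[X8→φ2] = [30618, 20412, 34992, 12544]
r7 m[X8→φ3] = [183708, 163296, 279936, 50176]
r7 m[X8→φ5] = [26244, 27216, 34992, 25088]
r7 m[X4→φ0] = [3456, 3456, 2688, 1764]
r7 m[X4→φ1] = [486, 432, 392, 392]
r7 m[X4→φ4] = [46656, 41472, 21504, 14112]
fixed point reached at round 7
b[X4] = ⊗ incoming = [279936, 248832, 150528, 98784]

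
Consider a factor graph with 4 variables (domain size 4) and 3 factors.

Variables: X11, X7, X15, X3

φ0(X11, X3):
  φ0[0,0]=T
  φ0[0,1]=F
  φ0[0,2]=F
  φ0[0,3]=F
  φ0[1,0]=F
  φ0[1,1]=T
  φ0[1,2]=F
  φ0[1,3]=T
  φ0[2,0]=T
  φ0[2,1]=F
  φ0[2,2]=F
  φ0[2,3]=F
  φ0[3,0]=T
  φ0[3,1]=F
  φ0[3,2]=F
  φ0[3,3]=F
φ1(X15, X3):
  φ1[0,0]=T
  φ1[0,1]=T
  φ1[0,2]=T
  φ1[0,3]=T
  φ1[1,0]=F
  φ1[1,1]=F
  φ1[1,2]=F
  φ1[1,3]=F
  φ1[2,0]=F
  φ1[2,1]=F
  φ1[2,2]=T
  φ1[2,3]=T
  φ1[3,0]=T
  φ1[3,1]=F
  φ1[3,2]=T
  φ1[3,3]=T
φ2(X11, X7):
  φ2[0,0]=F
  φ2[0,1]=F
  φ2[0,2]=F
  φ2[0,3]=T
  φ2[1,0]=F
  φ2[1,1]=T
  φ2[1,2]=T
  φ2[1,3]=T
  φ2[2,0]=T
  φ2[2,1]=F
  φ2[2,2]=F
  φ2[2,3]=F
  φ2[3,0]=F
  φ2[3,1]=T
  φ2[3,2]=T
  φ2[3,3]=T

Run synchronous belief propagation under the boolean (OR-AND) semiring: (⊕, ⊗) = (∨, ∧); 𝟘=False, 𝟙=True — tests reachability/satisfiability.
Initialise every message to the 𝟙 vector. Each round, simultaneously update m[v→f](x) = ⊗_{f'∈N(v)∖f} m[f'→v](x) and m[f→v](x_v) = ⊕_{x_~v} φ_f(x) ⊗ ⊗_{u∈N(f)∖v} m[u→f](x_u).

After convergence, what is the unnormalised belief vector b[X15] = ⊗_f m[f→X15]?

b[X15] = [T, F, T, T]

init: all messages = 𝟙 over 4 values
r1 m[φ0→X11] = [T, T, T, T]
r1 m[φ0→X3] = [T, T, F, T]
r1 m[φ1→X15] = [T, F, T, T]
r1 m[φ1→X3] = [T, T, T, T]
r1 m[φ2→X11] = [T, T, T, T]
r1 m[φ2→X7] = [T, T, T, T]
r1 m[X11→φ0] = [T, T, T, T]
r1 m[X11→φ2] = [T, T, T, T]
r1 m[X7→φ2] = [T, T, T, T]
r1 m[X15→φ1] = [T, T, T, T]
r1 m[X3→φ0] = [T, T, T, T]
r1 m[X3→φ1] = [T, T, T, T]
r2 m[φ0→X11] = [T, T, T, T]
r2 m[φ0→X3] = [T, T, F, T]
r2 m[φ1→X15] = [T, F, T, T]
r2 m[φ1→X3] = [T, T, T, T]
r2 m[φ2→X11] = [T, T, T, T]
r2 m[φ2→X7] = [T, T, T, T]
r2 m[X11→φ0] = [T, T, T, T]
r2 m[X11→φ2] = [T, T, T, T]
r2 m[X7→φ2] = [T, T, T, T]
r2 m[X15→φ1] = [T, T, T, T]
r2 m[X3→φ0] = [T, T, T, T]
r2 m[X3→φ1] = [T, T, F, T]
r3 m[φ0→X11] = [T, T, T, T]
r3 m[φ0→X3] = [T, T, F, T]
r3 m[φ1→X15] = [T, F, T, T]
r3 m[φ1→X3] = [T, T, T, T]
r3 m[φ2→X11] = [T, T, T, T]
r3 m[φ2→X7] = [T, T, T, T]
r3 m[X11→φ0] = [T, T, T, T]
r3 m[X11→φ2] = [T, T, T, T]
r3 m[X7→φ2] = [T, T, T, T]
r3 m[X15→φ1] = [T, T, T, T]
r3 m[X3→φ0] = [T, T, T, T]
r3 m[X3→φ1] = [T, T, F, T]
fixed point reached at round 3
b[X15] = ⊗ incoming = [T, F, T, T]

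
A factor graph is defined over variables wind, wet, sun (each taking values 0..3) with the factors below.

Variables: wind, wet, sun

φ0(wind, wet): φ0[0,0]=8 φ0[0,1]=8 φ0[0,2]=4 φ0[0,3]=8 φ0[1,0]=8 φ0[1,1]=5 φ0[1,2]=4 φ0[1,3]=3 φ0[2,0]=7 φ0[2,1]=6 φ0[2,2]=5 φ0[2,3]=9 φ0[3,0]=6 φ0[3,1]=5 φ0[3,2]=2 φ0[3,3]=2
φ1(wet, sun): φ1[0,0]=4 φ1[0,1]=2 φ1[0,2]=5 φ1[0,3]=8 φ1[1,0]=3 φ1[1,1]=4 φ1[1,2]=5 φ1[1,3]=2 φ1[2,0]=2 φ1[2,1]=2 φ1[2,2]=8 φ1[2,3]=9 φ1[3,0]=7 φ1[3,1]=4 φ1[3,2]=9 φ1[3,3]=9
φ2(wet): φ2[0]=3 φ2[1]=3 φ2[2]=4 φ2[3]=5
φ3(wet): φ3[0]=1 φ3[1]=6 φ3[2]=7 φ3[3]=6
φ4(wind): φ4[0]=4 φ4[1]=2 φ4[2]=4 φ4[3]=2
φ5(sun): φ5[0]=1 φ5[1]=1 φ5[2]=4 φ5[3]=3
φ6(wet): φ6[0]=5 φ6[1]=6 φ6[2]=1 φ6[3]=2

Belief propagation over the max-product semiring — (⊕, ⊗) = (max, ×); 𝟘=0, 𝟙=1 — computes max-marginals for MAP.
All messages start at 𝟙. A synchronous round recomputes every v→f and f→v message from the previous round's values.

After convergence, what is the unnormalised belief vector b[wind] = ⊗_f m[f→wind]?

b[wind] = [69120, 21600, 77760, 21600]

init: all messages = 𝟙 over 4 values
r1 m[φ0→wind] = [8, 8, 9, 6]
r1 m[φ0→wet] = [8, 8, 5, 9]
r1 m[φ1→wet] = [8, 5, 9, 9]
r1 m[φ1→sun] = [7, 4, 9, 9]
r1 m[φ2→wet] = [3, 3, 4, 5]
r1 m[φ3→wet] = [1, 6, 7, 6]
r1 m[φ4→wind] = [4, 2, 4, 2]
r1 m[φ5→sun] = [1, 1, 4, 3]
r1 m[φ6→wet] = [5, 6, 1, 2]
r1 m[wind→φ0] = [1, 1, 1, 1]
r1 m[wind→φ4] = [1, 1, 1, 1]
r1 m[wet→φ0] = [1, 1, 1, 1]
r1 m[wet→φ1] = [1, 1, 1, 1]
r1 m[wet→φ2] = [1, 1, 1, 1]
r1 m[wet→φ3] = [1, 1, 1, 1]
r1 m[wet→φ6] = [1, 1, 1, 1]
r1 m[sun→φ1] = [1, 1, 1, 1]
r1 m[sun→φ5] = [1, 1, 1, 1]
r2 m[φ0→wind] = [8, 8, 9, 6]
r2 m[φ0→wet] = [8, 8, 5, 9]
r2 m[φ1→wet] = [8, 5, 9, 9]
r2 m[φ1→sun] = [7, 4, 9, 9]
r2 m[φ2→wet] = [3, 3, 4, 5]
r2 m[φ3→wet] = [1, 6, 7, 6]
r2 m[φ4→wind] = [4, 2, 4, 2]
r2 m[φ5→sun] = [1, 1, 4, 3]
r2 m[φ6→wet] = [5, 6, 1, 2]
r2 m[wind→φ0] = [4, 2, 4, 2]
r2 m[wind→φ4] = [8, 8, 9, 6]
r2 m[wet→φ0] = [120, 540, 252, 540]
r2 m[wet→φ1] = [120, 864, 140, 540]
r2 m[wet→φ2] = [320, 1440, 315, 972]
r2 m[wet→φ3] = [960, 720, 180, 810]
r2 m[wet→φ6] = [192, 720, 1260, 2430]
r2 m[sun→φ1] = [1, 1, 4, 3]
r2 m[sun→φ5] = [7, 4, 9, 9]
r3 m[φ0→wind] = [4320, 2700, 4860, 2700]
r3 m[φ0→wet] = [32, 32, 20, 36]
r3 m[φ1→wet] = [24, 20, 32, 36]
r3 m[φ1→sun] = [3780, 3456, 4860, 4860]
r3 m[φ2→wet] = [3, 3, 4, 5]
r3 m[φ3→wet] = [1, 6, 7, 6]
r3 m[φ4→wind] = [4, 2, 4, 2]
r3 m[φ5→sun] = [1, 1, 4, 3]
r3 m[φ6→wet] = [5, 6, 1, 2]
r3 m[wind→φ0] = [4, 2, 4, 2]
r3 m[wind→φ4] = [8, 8, 9, 6]
r3 m[wet→φ0] = [120, 540, 252, 540]
r3 m[wet→φ1] = [120, 864, 140, 540]
r3 m[wet→φ2] = [320, 1440, 315, 972]
r3 m[wet→φ3] = [960, 720, 180, 810]
r3 m[wet→φ6] = [192, 720, 1260, 2430]
r3 m[sun→φ1] = [1, 1, 4, 3]
r3 m[sun→φ5] = [7, 4, 9, 9]
r4 m[φ0→wind] = [4320, 2700, 4860, 2700]
r4 m[φ0→wet] = [32, 32, 20, 36]
r4 m[φ1→wet] = [24, 20, 32, 36]
r4 m[φ1→sun] = [3780, 3456, 4860, 4860]
r4 m[φ2→wet] = [3, 3, 4, 5]
r4 m[φ3→wet] = [1, 6, 7, 6]
r4 m[φ4→wind] = [4, 2, 4, 2]
r4 m[φ5→sun] = [1, 1, 4, 3]
r4 m[φ6→wet] = [5, 6, 1, 2]
r4 m[wind→φ0] = [4, 2, 4, 2]
r4 m[wind→φ4] = [4320, 2700, 4860, 2700]
r4 m[wet→φ0] = [360, 2160, 896, 2160]
r4 m[wet→φ1] = [480, 3456, 560, 2160]
r4 m[wet→φ2] = [3840, 23040, 4480, 15552]
r4 m[wet→φ3] = [11520, 11520, 2560, 12960]
r4 m[wet→φ6] = [2304, 11520, 17920, 38880]
r4 m[sun→φ1] = [1, 1, 4, 3]
r4 m[sun→φ5] = [3780, 3456, 4860, 4860]
r5 m[φ0→wind] = [17280, 10800, 19440, 10800]
r5 m[φ0→wet] = [32, 32, 20, 36]
r5 m[φ1→wet] = [24, 20, 32, 36]
r5 m[φ1→sun] = [15120, 13824, 19440, 19440]
r5 m[φ2→wet] = [3, 3, 4, 5]
r5 m[φ3→wet] = [1, 6, 7, 6]
r5 m[φ4→wind] = [4, 2, 4, 2]
r5 m[φ5→sun] = [1, 1, 4, 3]
r5 m[φ6→wet] = [5, 6, 1, 2]
r5 m[wind→φ0] = [4, 2, 4, 2]
r5 m[wind→φ4] = [4320, 2700, 4860, 2700]
r5 m[wet→φ0] = [360, 2160, 896, 2160]
r5 m[wet→φ1] = [480, 3456, 560, 2160]
r5 m[wet→φ2] = [3840, 23040, 4480, 15552]
r5 m[wet→φ3] = [11520, 11520, 2560, 12960]
r5 m[wet→φ6] = [2304, 11520, 17920, 38880]
r5 m[sun→φ1] = [1, 1, 4, 3]
r5 m[sun→φ5] = [3780, 3456, 4860, 4860]
r6 m[φ0→wind] = [17280, 10800, 19440, 10800]
r6 m[φ0→wet] = [32, 32, 20, 36]
r6 m[φ1→wet] = [24, 20, 32, 36]
r6 m[φ1→sun] = [15120, 13824, 19440, 19440]
r6 m[φ2→wet] = [3, 3, 4, 5]
r6 m[φ3→wet] = [1, 6, 7, 6]
r6 m[φ4→wind] = [4, 2, 4, 2]
r6 m[φ5→sun] = [1, 1, 4, 3]
r6 m[φ6→wet] = [5, 6, 1, 2]
r6 m[wind→φ0] = [4, 2, 4, 2]
r6 m[wind→φ4] = [17280, 10800, 19440, 10800]
r6 m[wet→φ0] = [360, 2160, 896, 2160]
r6 m[wet→φ1] = [480, 3456, 560, 2160]
r6 m[wet→φ2] = [3840, 23040, 4480, 15552]
r6 m[wet→φ3] = [11520, 11520, 2560, 12960]
r6 m[wet→φ6] = [2304, 11520, 17920, 38880]
r6 m[sun→φ1] = [1, 1, 4, 3]
r6 m[sun→φ5] = [15120, 13824, 19440, 19440]
r7 m[φ0→wind] = [17280, 10800, 19440, 10800]
r7 m[φ0→wet] = [32, 32, 20, 36]
r7 m[φ1→wet] = [24, 20, 32, 36]
r7 m[φ1→sun] = [15120, 13824, 19440, 19440]
r7 m[φ2→wet] = [3, 3, 4, 5]
r7 m[φ3→wet] = [1, 6, 7, 6]
r7 m[φ4→wind] = [4, 2, 4, 2]
r7 m[φ5→sun] = [1, 1, 4, 3]
r7 m[φ6→wet] = [5, 6, 1, 2]
r7 m[wind→φ0] = [4, 2, 4, 2]
r7 m[wind→φ4] = [17280, 10800, 19440, 10800]
r7 m[wet→φ0] = [360, 2160, 896, 2160]
r7 m[wet→φ1] = [480, 3456, 560, 2160]
r7 m[wet→φ2] = [3840, 23040, 4480, 15552]
r7 m[wet→φ3] = [11520, 11520, 2560, 12960]
r7 m[wet→φ6] = [2304, 11520, 17920, 38880]
r7 m[sun→φ1] = [1, 1, 4, 3]
r7 m[sun→φ5] = [15120, 13824, 19440, 19440]
fixed point reached at round 7
b[wind] = ⊗ incoming = [69120, 21600, 77760, 21600]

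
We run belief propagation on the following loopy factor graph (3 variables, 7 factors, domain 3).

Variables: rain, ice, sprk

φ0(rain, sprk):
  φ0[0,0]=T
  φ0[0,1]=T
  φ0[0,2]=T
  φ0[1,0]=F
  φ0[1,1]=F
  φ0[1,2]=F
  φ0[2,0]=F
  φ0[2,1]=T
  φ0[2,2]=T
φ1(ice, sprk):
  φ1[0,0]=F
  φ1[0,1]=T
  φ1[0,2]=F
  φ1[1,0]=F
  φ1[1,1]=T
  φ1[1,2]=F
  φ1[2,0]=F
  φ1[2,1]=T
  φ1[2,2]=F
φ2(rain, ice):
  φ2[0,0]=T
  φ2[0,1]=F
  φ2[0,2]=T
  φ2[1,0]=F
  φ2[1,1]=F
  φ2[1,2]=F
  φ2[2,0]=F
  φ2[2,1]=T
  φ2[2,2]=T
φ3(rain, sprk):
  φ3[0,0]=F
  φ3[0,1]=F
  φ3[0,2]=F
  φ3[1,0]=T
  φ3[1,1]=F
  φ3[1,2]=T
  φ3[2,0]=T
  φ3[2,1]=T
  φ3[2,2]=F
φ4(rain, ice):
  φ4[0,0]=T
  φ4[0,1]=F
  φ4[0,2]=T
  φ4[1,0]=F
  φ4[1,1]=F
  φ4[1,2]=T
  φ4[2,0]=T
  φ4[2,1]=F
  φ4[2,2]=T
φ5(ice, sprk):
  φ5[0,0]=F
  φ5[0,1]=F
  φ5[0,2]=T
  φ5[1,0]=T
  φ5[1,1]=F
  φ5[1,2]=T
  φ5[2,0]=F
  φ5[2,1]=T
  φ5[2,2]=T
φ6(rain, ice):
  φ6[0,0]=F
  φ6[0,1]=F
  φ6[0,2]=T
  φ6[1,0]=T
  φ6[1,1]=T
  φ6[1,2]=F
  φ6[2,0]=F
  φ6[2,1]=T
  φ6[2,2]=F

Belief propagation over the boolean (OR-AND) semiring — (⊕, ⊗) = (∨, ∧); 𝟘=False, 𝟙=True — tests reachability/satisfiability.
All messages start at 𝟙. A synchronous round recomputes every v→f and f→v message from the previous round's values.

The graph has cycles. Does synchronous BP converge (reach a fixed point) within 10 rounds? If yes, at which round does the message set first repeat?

init: all messages = 𝟙 over 3 values
r1 m[φ0→rain] = [T, F, T]
r1 m[φ0→sprk] = [T, T, T]
r1 m[φ1→ice] = [T, T, T]
r1 m[φ1→sprk] = [F, T, F]
r1 m[φ2→rain] = [T, F, T]
r1 m[φ2→ice] = [T, T, T]
r1 m[φ3→rain] = [F, T, T]
r1 m[φ3→sprk] = [T, T, T]
r1 m[φ4→rain] = [T, T, T]
r1 m[φ4→ice] = [T, F, T]
r1 m[φ5→ice] = [T, T, T]
r1 m[φ5→sprk] = [T, T, T]
r1 m[φ6→rain] = [T, T, T]
r1 m[φ6→ice] = [T, T, T]
r1 m[rain→φ0] = [T, T, T]
r1 m[rain→φ2] = [T, T, T]
r1 m[rain→φ3] = [T, T, T]
r1 m[rain→φ4] = [T, T, T]
r1 m[rain→φ6] = [T, T, T]
r1 m[ice→φ1] = [T, T, T]
r1 m[ice→φ2] = [T, T, T]
r1 m[ice→φ4] = [T, T, T]
r1 m[ice→φ5] = [T, T, T]
r1 m[ice→φ6] = [T, T, T]
r1 m[sprk→φ0] = [T, T, T]
r1 m[sprk→φ1] = [T, T, T]
r1 m[sprk→φ3] = [T, T, T]
r1 m[sprk→φ5] = [T, T, T]
r2 m[φ0→rain] = [T, F, T]
r2 m[φ0→sprk] = [T, T, T]
r2 m[φ1→ice] = [T, T, T]
r2 m[φ1→sprk] = [F, T, F]
r2 m[φ2→rain] = [T, F, T]
r2 m[φ2→ice] = [T, T, T]
r2 m[φ3→rain] = [F, T, T]
r2 m[φ3→sprk] = [T, T, T]
r2 m[φ4→rain] = [T, T, T]
r2 m[φ4→ice] = [T, F, T]
r2 m[φ5→ice] = [T, T, T]
r2 m[φ5→sprk] = [T, T, T]
r2 m[φ6→rain] = [T, T, T]
r2 m[φ6→ice] = [T, T, T]
r2 m[rain→φ0] = [F, F, T]
r2 m[rain→φ2] = [F, F, T]
r2 m[rain→φ3] = [T, F, T]
r2 m[rain→φ4] = [F, F, T]
r2 m[rain→φ6] = [F, F, T]
r2 m[ice→φ1] = [T, F, T]
r2 m[ice→φ2] = [T, F, T]
r2 m[ice→φ4] = [T, T, T]
r2 m[ice→φ5] = [T, F, T]
r2 m[ice→φ6] = [T, F, T]
r2 m[sprk→φ0] = [F, T, F]
r2 m[sprk→φ1] = [T, T, T]
r2 m[sprk→φ3] = [F, T, F]
r2 m[sprk→φ5] = [F, T, F]
r3 m[φ0→rain] = [T, F, T]
r3 m[φ0→sprk] = [F, T, T]
r3 m[φ1→ice] = [T, T, T]
r3 m[φ1→sprk] = [F, T, F]
r3 m[φ2→rain] = [T, F, T]
r3 m[φ2→ice] = [F, T, T]
r3 m[φ3→rain] = [F, F, T]
r3 m[φ3→sprk] = [T, T, F]
r3 m[φ4→rain] = [T, T, T]
r3 m[φ4→ice] = [T, F, T]
r3 m[φ5→ice] = [F, F, T]
r3 m[φ5→sprk] = [F, T, T]
r3 m[φ6→rain] = [T, T, F]
r3 m[φ6→ice] = [F, T, F]
r3 m[rain→φ0] = [F, F, T]
r3 m[rain→φ2] = [F, F, T]
r3 m[rain→φ3] = [T, F, T]
r3 m[rain→φ4] = [F, F, T]
r3 m[rain→φ6] = [F, F, T]
r3 m[ice→φ1] = [T, F, T]
r3 m[ice→φ2] = [T, F, T]
r3 m[ice→φ4] = [T, T, T]
r3 m[ice→φ5] = [T, F, T]
r3 m[ice→φ6] = [T, F, T]
r3 m[sprk→φ0] = [F, T, F]
r3 m[sprk→φ1] = [T, T, T]
r3 m[sprk→φ3] = [F, T, F]
r3 m[sprk→φ5] = [F, T, F]
r4 m[φ0→rain] = [T, F, T]
r4 m[φ0→sprk] = [F, T, T]
r4 m[φ1→ice] = [T, T, T]
r4 m[φ1→sprk] = [F, T, F]
r4 m[φ2→rain] = [T, F, T]
r4 m[φ2→ice] = [F, T, T]
r4 m[φ3→rain] = [F, F, T]
r4 m[φ3→sprk] = [T, T, F]
r4 m[φ4→rain] = [T, T, T]
r4 m[φ4→ice] = [T, F, T]
r4 m[φ5→ice] = [F, F, T]
r4 m[φ5→sprk] = [F, T, T]
r4 m[φ6→rain] = [T, T, F]
r4 m[φ6→ice] = [F, T, F]
r4 m[rain→φ0] = [F, F, F]
r4 m[rain→φ2] = [F, F, F]
r4 m[rain→φ3] = [T, F, F]
r4 m[rain→φ4] = [F, F, F]
r4 m[rain→φ6] = [F, F, T]
r4 m[ice→φ1] = [F, F, F]
r4 m[ice→φ2] = [F, F, F]
r4 m[ice→φ4] = [F, F, F]
r4 m[ice→φ5] = [F, F, F]
r4 m[ice→φ6] = [F, F, T]
r4 m[sprk→φ0] = [F, T, F]
r4 m[sprk→φ1] = [F, T, F]
r4 m[sprk→φ3] = [F, T, F]
r4 m[sprk→φ5] = [F, T, F]
r5 m[φ0→rain] = [T, F, T]
r5 m[φ0→sprk] = [F, F, F]
r5 m[φ1→ice] = [T, T, T]
r5 m[φ1→sprk] = [F, F, F]
r5 m[φ2→rain] = [F, F, F]
r5 m[φ2→ice] = [F, F, F]
r5 m[φ3→rain] = [F, F, T]
r5 m[φ3→sprk] = [F, F, F]
r5 m[φ4→rain] = [F, F, F]
r5 m[φ4→ice] = [F, F, F]
r5 m[φ5→ice] = [F, F, T]
r5 m[φ5→sprk] = [F, F, F]
r5 m[φ6→rain] = [T, F, F]
r5 m[φ6→ice] = [F, T, F]
r5 m[rain→φ0] = [F, F, F]
r5 m[rain→φ2] = [F, F, F]
r5 m[rain→φ3] = [T, F, F]
r5 m[rain→φ4] = [F, F, F]
r5 m[rain→φ6] = [F, F, T]
r5 m[ice→φ1] = [F, F, F]
r5 m[ice→φ2] = [F, F, F]
r5 m[ice→φ4] = [F, F, F]
r5 m[ice→φ5] = [F, F, F]
r5 m[ice→φ6] = [F, F, T]
r5 m[sprk→φ0] = [F, T, F]
r5 m[sprk→φ1] = [F, T, F]
r5 m[sprk→φ3] = [F, T, F]
r5 m[sprk→φ5] = [F, T, F]
r6 m[φ0→rain] = [T, F, T]
r6 m[φ0→sprk] = [F, F, F]
r6 m[φ1→ice] = [T, T, T]
r6 m[φ1→sprk] = [F, F, F]
r6 m[φ2→rain] = [F, F, F]
r6 m[φ2→ice] = [F, F, F]
r6 m[φ3→rain] = [F, F, T]
r6 m[φ3→sprk] = [F, F, F]
r6 m[φ4→rain] = [F, F, F]
r6 m[φ4→ice] = [F, F, F]
r6 m[φ5→ice] = [F, F, T]
r6 m[φ5→sprk] = [F, F, F]
r6 m[φ6→rain] = [T, F, F]
r6 m[φ6→ice] = [F, T, F]
r6 m[rain→φ0] = [F, F, F]
r6 m[rain→φ2] = [F, F, F]
r6 m[rain→φ3] = [F, F, F]
r6 m[rain→φ4] = [F, F, F]
r6 m[rain→φ6] = [F, F, F]
r6 m[ice→φ1] = [F, F, F]
r6 m[ice→φ2] = [F, F, F]
r6 m[ice→φ4] = [F, F, F]
r6 m[ice→φ5] = [F, F, F]
r6 m[ice→φ6] = [F, F, F]
r6 m[sprk→φ0] = [F, F, F]
r6 m[sprk→φ1] = [F, F, F]
r6 m[sprk→φ3] = [F, F, F]
r6 m[sprk→φ5] = [F, F, F]
r7 m[φ0→rain] = [F, F, F]
r7 m[φ0→sprk] = [F, F, F]
r7 m[φ1→ice] = [F, F, F]
r7 m[φ1→sprk] = [F, F, F]
r7 m[φ2→rain] = [F, F, F]
r7 m[φ2→ice] = [F, F, F]
r7 m[φ3→rain] = [F, F, F]
r7 m[φ3→sprk] = [F, F, F]
r7 m[φ4→rain] = [F, F, F]
r7 m[φ4→ice] = [F, F, F]
r7 m[φ5→ice] = [F, F, F]
r7 m[φ5→sprk] = [F, F, F]
r7 m[φ6→rain] = [F, F, F]
r7 m[φ6→ice] = [F, F, F]
r7 m[rain→φ0] = [F, F, F]
r7 m[rain→φ2] = [F, F, F]
r7 m[rain→φ3] = [F, F, F]
r7 m[rain→φ4] = [F, F, F]
r7 m[rain→φ6] = [F, F, F]
r7 m[ice→φ1] = [F, F, F]
r7 m[ice→φ2] = [F, F, F]
r7 m[ice→φ4] = [F, F, F]
r7 m[ice→φ5] = [F, F, F]
r7 m[ice→φ6] = [F, F, F]
r7 m[sprk→φ0] = [F, F, F]
r7 m[sprk→φ1] = [F, F, F]
r7 m[sprk→φ3] = [F, F, F]
r7 m[sprk→φ5] = [F, F, F]
r8 m[φ0→rain] = [F, F, F]
r8 m[φ0→sprk] = [F, F, F]
r8 m[φ1→ice] = [F, F, F]
r8 m[φ1→sprk] = [F, F, F]
r8 m[φ2→rain] = [F, F, F]
r8 m[φ2→ice] = [F, F, F]
r8 m[φ3→rain] = [F, F, F]
r8 m[φ3→sprk] = [F, F, F]
r8 m[φ4→rain] = [F, F, F]
r8 m[φ4→ice] = [F, F, F]
r8 m[φ5→ice] = [F, F, F]
r8 m[φ5→sprk] = [F, F, F]
r8 m[φ6→rain] = [F, F, F]
r8 m[φ6→ice] = [F, F, F]
r8 m[rain→φ0] = [F, F, F]
r8 m[rain→φ2] = [F, F, F]
r8 m[rain→φ3] = [F, F, F]
r8 m[rain→φ4] = [F, F, F]
r8 m[rain→φ6] = [F, F, F]
r8 m[ice→φ1] = [F, F, F]
r8 m[ice→φ2] = [F, F, F]
r8 m[ice→φ4] = [F, F, F]
r8 m[ice→φ5] = [F, F, F]
r8 m[ice→φ6] = [F, F, F]
r8 m[sprk→φ0] = [F, F, F]
r8 m[sprk→φ1] = [F, F, F]
r8 m[sprk→φ3] = [F, F, F]
r8 m[sprk→φ5] = [F, F, F]
fixed point reached at round 8
messages reach a fixed point at round 8

CONVERGED at round 8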